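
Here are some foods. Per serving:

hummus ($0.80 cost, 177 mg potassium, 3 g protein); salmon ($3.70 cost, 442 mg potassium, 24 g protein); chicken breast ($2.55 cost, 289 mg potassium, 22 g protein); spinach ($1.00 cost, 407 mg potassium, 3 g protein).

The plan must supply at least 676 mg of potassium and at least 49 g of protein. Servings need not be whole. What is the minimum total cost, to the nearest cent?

Two binding constraints pin down two serving amounts, so the optimal mix uses at most two foods. The candidates are each food alone (scaled to the tighter of potassium/protein) and each pair with both constraints tight.
hummus only: max(676/177, 49/3) = 16.33 servings → $13.07.
salmon only: max(676/442, 49/24) = 2.042 servings → $7.55.
chicken breast only: max(676/289, 49/22) = 2.339 servings → $5.96.
spinach only: max(676/407, 49/3) = 16.33 servings → $16.33.
hummus + salmon with both targets exact would need a negative amount; discard.
hummus + chicken breast with both tight: 0.2349 servings and 2.195 servings → $5.79.
hummus + spinach with both targets exact would need a negative amount; discard.
salmon + chicken breast with both tight: 0.255 servings and 1.949 servings → $5.91.
salmon + spinach: the both-tight solution has a negative serving — not a feasible corner.
chicken breast + spinach with both tight: 2.215 servings and 0.08792 servings → $5.74.
The minimum over all feasible corners is $5.74.

$5.74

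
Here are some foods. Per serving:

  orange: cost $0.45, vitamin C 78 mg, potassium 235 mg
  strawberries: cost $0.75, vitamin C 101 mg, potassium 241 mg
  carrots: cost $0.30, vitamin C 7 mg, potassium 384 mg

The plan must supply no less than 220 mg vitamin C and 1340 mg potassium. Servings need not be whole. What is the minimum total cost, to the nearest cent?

With two linear requirements the optimum uses one or two foods; enumerate the corners.
orange only: max(220/78, 1340/235) = 5.702 servings → $2.57.
strawberries only: max(220/101, 1340/241) = 5.56 servings → $4.17.
carrots only: max(220/7, 1340/384) = 31.43 servings → $9.43.
orange + strawberries: intersection lies outside the first quadrant.
orange + carrots with both tight: 2.653 servings and 1.866 servings → $1.75.
strawberries + carrots with both tight: 2.024 servings and 2.219 servings → $2.18.
So the least-cost plan costs $1.75.

$1.75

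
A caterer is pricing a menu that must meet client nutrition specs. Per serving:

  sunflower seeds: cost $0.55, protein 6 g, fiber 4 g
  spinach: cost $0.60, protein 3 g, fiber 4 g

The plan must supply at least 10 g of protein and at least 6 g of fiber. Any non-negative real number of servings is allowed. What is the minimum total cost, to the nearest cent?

Minimising a linear cost over {protein ≥ 10, fiber ≥ 6, servings ≥ 0} — the optimum is at a vertex, using one or two foods.
sunflower seeds only: max(10/6, 6/4) = 1.667 servings → $0.92.
spinach only: max(10/3, 6/4) = 3.333 servings → $2.00.
sunflower seeds + spinach with both targets exact would need a negative amount; discard.
The minimum over all feasible corners is $0.92.

$0.92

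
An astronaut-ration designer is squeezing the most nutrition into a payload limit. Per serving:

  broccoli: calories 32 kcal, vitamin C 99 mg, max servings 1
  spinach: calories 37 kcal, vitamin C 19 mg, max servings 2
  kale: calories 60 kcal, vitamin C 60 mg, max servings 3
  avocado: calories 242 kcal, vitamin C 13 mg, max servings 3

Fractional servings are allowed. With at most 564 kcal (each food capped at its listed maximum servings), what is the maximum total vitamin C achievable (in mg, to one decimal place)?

Vitamin C per kcal: broccoli 3.094, kale 1, spinach 0.5135, avocado 0.05372.
Take 1 serving of broccoli: uses 32 kcal, +99.0 mg vitamin C (running total 99.0 mg).
Take 3 servings of kale: uses 180 kcal, +180.0 mg vitamin C (running total 279.0 mg).
Take 2 servings of spinach: uses 74 kcal, +38.0 mg vitamin C (running total 317.0 mg).
Take 1.149 servings of avocado: uses 278 kcal, +14.9 mg vitamin C (running total 331.9 mg).
Filling greedily by vitamin C-per-kcal is optimal for one linear limit, giving 331.9 mg.

331.9 mg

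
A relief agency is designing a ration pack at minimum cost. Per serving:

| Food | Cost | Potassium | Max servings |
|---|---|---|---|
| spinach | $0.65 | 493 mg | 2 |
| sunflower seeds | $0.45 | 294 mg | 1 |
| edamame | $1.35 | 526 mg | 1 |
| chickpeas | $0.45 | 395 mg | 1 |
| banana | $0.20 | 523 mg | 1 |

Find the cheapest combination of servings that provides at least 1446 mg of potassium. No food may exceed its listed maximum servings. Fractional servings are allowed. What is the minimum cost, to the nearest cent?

Cost per mg of potassium: banana $0.0004, chickpeas $0.0011, spinach $0.0013, sunflower seeds $0.0015, edamame $0.0026.
Take 1 serving of banana: +523.0 mg potassium for $0.20 (total $0.20, still need 923.0 mg).
Take 1 serving of chickpeas: +395.0 mg potassium for $0.45 (total $0.65, still need 528.0 mg).
Take 1.071 servings of spinach: +528.0 mg potassium for $0.70 (total $1.35, still need 0.0 mg).
Greedy by cheapest-per-mg is optimal for a single linear constraint, so the minimum cost is $1.35.

$1.35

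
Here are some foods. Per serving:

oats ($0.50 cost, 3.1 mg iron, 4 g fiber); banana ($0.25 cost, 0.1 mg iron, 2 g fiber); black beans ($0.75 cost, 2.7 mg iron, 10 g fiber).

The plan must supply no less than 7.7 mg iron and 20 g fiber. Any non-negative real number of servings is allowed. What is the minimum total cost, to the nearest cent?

$1.73

For a min-cost LP with two ≥-constraints, a basic feasible solution has at most two positive variables.
oats only: max(7.7/3.1, 20/4) = 5 servings → $2.50.
banana only: max(7.7/0.1, 20/2) = 77 servings → $19.25.
black beans only: max(7.7/2.7, 20/10) = 2.852 servings → $2.14.
oats + banana with both tight: 2.31 servings and 5.379 servings → $2.50.
oats + black beans with both tight: 1.139 servings and 1.545 servings → $1.73.
banana + black beans: the both-tight solution has a negative serving — not a feasible corner.
Cheapest feasible corner: $1.73.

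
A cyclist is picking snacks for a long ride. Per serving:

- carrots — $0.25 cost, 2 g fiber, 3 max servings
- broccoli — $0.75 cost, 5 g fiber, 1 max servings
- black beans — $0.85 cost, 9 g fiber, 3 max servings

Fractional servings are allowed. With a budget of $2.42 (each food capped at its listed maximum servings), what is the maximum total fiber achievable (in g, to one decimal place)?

25.6 g

Fiber per dollar: black beans 10.59, carrots 8, broccoli 6.667.
Take 2.847 servings of black beans: spends $2.42, +25.6 g fiber (running total 25.6 g).
Filling greedily by fiber-per-dollar is optimal for one linear limit, giving 25.6 g.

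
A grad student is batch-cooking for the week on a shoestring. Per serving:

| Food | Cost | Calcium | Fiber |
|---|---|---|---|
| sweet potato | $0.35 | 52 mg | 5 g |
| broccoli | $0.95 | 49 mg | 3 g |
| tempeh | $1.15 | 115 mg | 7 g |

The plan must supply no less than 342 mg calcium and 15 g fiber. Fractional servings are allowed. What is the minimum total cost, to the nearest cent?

$2.30

With two linear requirements the optimum uses one or two foods; enumerate the corners.
sweet potato only: max(342/52, 15/5) = 6.577 servings → $2.30.
broccoli only: max(342/49, 15/3) = 6.98 servings → $6.63.
tempeh only: max(342/115, 15/7) = 2.974 servings → $3.42.
sweet potato + broccoli with both targets exact would need a negative amount; discard.
sweet potato + tempeh: the both-tight solution has a negative serving — not a feasible corner.
broccoli + tempeh: intersection lies outside the first quadrant.
Cheapest feasible corner: $2.30.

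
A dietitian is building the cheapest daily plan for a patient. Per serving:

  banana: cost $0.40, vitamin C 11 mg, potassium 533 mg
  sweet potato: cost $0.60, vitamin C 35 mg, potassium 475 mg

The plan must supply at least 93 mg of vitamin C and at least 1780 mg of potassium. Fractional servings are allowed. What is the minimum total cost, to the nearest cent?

Check every corner: each single food scaled to meet both minima, and each pair solved so both constraints bind.
banana only: max(93/11, 1780/533) = 8.455 servings → $3.38.
sweet potato only: max(93/35, 1780/475) = 3.747 servings → $2.25.
banana + sweet potato with both tight: 1.35 servings and 2.233 servings → $1.88.
The minimum over all feasible corners is $1.88.

$1.88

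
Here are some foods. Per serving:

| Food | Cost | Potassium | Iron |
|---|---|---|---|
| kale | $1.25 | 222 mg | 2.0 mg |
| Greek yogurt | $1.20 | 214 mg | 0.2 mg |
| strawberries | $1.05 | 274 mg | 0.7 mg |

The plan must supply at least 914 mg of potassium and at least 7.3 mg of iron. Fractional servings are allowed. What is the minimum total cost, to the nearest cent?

$4.89

Two binding constraints pin down two serving amounts, so the optimal mix uses at most two foods. The candidates are each food alone (scaled to the tighter of potassium/iron) and each pair with both constraints tight.
kale only: max(914/222, 7.3/2.0) = 4.117 servings → $5.15.
Greek yogurt only: max(914/214, 7.3/0.2) = 36.5 servings → $43.80.
strawberries only: max(914/274, 7.3/0.7) = 10.43 servings → $10.95.
kale + Greek yogurt with both tight: 3.596 servings and 0.5407 servings → $5.14.
kale + strawberries with both tight: 3.465 servings and 0.5283 servings → $4.89.
Greek yogurt + strawberries: intersection lies outside the first quadrant.
The minimum over all feasible corners is $4.89.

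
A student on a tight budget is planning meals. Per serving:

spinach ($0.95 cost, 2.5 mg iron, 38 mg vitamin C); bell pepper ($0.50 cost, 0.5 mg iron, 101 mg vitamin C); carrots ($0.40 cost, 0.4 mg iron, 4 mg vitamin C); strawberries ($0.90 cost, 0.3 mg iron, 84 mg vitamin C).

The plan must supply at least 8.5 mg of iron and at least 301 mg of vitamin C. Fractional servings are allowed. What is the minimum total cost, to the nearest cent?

$3.80

At the optimum either one food covers both requirements or two foods hit both targets exactly; no other combination can be cheaper.
spinach only: max(8.5/2.5, 301/38) = 7.921 servings → $7.53.
bell pepper only: max(8.5/0.5, 301/101) = 17 servings → $8.50.
carrots only: max(8.5/0.4, 301/4) = 75.25 servings → $30.10.
strawberries only: max(8.5/0.3, 301/84) = 28.33 servings → $25.50.
spinach + bell pepper with both tight: 3.032 servings and 1.839 servings → $3.80.
spinach + carrots with both targets exact would need a negative amount; discard.
spinach + strawberries with both tight: 3.14 servings and 2.163 servings → $4.93.
bell pepper + carrots with both tight: 2.25 servings and 18.44 servings → $8.50.
bell pepper + strawberries: intersection lies outside the first quadrant.
carrots + strawberries with both tight: 19.25 servings and 2.667 servings → $10.10.
The minimum over all feasible corners is $3.80.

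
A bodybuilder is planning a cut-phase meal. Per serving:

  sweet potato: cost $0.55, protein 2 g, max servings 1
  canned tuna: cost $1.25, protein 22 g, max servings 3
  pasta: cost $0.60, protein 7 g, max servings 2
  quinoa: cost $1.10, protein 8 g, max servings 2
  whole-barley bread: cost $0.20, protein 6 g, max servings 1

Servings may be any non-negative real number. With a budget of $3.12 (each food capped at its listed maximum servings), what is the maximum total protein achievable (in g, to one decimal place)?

Protein per dollar: whole-barley bread 30, canned tuna 17.6, pasta 11.67, quinoa 7.273, sweet potato 3.636.
Take 1 serving of whole-barley bread: spends $0.20, +6.0 g protein (running total 6.0 g).
Take 2.336 servings of canned tuna: spends $2.92, +51.4 g protein (running total 57.4 g).
Greedy by best ratio exhausts the cost allowance optimally: 57.4 g.

57.4 g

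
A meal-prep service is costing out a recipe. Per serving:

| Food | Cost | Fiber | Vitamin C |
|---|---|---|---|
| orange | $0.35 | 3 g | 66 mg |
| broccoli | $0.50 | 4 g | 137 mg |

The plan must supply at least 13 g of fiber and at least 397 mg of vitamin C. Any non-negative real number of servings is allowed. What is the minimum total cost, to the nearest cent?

$1.59

For a min-cost LP with two ≥-constraints, a basic feasible solution has at most two positive variables.
orange only: max(13/3, 397/66) = 6.015 servings → $2.11.
broccoli only: max(13/4, 397/137) = 3.25 servings → $1.62.
orange + broccoli with both tight: 1.313 servings and 2.265 servings → $1.59.
So the least-cost plan costs $1.59.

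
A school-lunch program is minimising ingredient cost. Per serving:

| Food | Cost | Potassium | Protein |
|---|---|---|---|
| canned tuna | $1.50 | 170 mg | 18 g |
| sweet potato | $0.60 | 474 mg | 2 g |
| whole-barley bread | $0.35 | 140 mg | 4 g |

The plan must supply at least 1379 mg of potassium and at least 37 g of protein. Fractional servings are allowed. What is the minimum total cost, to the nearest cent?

This is a tiny linear program; its minimum lies at a vertex of the feasible set. List the vertices and price them.
canned tuna only: max(1379/170, 37/18) = 8.112 servings → $12.17.
sweet potato only: max(1379/474, 37/2) = 18.5 servings → $11.10.
whole-barley bread only: max(1379/140, 37/4) = 9.85 servings → $3.45.
canned tuna + sweet potato with both tight: 1.804 servings and 2.262 servings → $4.06.
canned tuna + whole-barley bread: intersection lies outside the first quadrant.
sweet potato + whole-barley bread with both tight: 0.2079 servings and 9.146 servings → $3.33.
The minimum over all feasible corners is $3.33.

$3.33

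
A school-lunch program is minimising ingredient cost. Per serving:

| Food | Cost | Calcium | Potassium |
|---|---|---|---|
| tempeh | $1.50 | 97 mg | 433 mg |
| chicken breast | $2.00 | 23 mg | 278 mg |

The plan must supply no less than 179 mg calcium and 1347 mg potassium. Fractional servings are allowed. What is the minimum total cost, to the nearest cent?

tempeh only: max(179/97, 1347/433) = 3.111 servings → $4.67.
chicken breast only: max(179/23, 1347/278) = 7.783 servings → $15.57.
tempeh + chicken breast with both tight: 1.104 servings and 3.125 servings → $7.91.
Cheapest feasible corner: $4.67.

$4.67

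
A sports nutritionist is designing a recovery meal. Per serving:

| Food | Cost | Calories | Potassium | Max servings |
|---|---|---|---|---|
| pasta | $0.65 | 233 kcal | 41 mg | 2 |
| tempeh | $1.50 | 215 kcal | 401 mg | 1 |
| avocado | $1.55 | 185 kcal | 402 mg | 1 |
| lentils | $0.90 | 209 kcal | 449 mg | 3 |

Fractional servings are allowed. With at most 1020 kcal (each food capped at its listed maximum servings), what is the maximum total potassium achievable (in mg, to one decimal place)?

Potassium per kcal: avocado 2.173, lentils 2.148, tempeh 1.865, pasta 0.176.
Take 1 serving of avocado: uses 185 kcal, +402.0 mg potassium (running total 402.0 mg).
Take 3 servings of lentils: uses 627 kcal, +1347.0 mg potassium (running total 1749.0 mg).
Take 0.9674 servings of tempeh: uses 208 kcal, +387.9 mg potassium (running total 2136.9 mg).
Greedy by best ratio exhausts the calories allowance optimally: 2136.9 mg.

2136.9 mg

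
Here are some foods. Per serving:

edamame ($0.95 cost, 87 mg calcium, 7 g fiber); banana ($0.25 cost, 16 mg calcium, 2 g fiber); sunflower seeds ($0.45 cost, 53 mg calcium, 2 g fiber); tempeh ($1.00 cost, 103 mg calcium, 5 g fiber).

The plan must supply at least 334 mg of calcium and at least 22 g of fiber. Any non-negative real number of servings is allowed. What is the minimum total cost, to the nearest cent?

For a min-cost LP with two ≥-constraints, a basic feasible solution has at most two positive variables.
edamame only: max(334/87, 22/7) = 3.839 servings → $3.65.
banana only: max(334/16, 22/2) = 20.88 servings → $5.22.
sunflower seeds only: max(334/53, 22/2) = 11 servings → $4.95.
tempeh only: max(334/103, 22/5) = 4.4 servings → $4.40.
edamame + banana with both targets exact would need a negative amount; discard.
edamame + sunflower seeds with both tight: 2.528 servings and 2.152 servings → $3.37.
edamame + tempeh with both tight: 2.084 servings and 1.483 servings → $3.46.
banana + sunflower seeds with both tight: 6.73 servings and 4.27 servings → $3.60.
banana + tempeh with both tight: 4.73 servings and 2.508 servings → $3.69.
sunflower seeds + tempeh: intersection lies outside the first quadrant.
The minimum over all feasible corners is $3.37.

$3.37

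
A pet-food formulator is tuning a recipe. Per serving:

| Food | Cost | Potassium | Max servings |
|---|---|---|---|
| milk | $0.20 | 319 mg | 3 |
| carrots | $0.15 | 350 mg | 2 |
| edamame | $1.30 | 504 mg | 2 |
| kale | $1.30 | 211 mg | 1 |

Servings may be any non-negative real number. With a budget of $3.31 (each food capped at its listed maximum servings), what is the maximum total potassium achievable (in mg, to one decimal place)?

2591.3 mg

Potassium per dollar: carrots 2333, milk 1595, edamame 387.7, kale 162.3.
Take 2 servings of carrots: spends $0.30, +700.0 mg potassium (running total 700.0 mg).
Take 3 servings of milk: spends $0.60, +957.0 mg potassium (running total 1657.0 mg).
Take 1.854 servings of edamame: spends $2.41, +934.3 mg potassium (running total 2591.3 mg).
Filling greedily by potassium-per-dollar is optimal for one linear limit, giving 2591.3 mg.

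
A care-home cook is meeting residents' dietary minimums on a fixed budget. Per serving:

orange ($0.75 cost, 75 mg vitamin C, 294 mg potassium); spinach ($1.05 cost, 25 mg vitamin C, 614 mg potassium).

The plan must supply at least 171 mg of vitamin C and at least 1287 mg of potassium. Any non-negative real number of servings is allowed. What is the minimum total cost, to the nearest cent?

$2.67

A basic optimal solution has at most two foods positive. Try each food alone and each pair with both targets met exactly.
orange only: max(171/75, 1287/294) = 4.378 servings → $3.28.
spinach only: max(171/25, 1287/614) = 6.84 servings → $7.18.
orange + spinach with both tight: 1.882 servings and 1.195 servings → $2.67.
Cheapest feasible corner: $2.67.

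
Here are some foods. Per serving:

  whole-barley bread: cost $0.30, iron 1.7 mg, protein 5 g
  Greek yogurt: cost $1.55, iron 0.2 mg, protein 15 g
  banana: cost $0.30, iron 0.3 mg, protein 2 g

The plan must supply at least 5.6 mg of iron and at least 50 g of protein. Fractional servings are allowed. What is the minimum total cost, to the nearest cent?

The cheapest plan sits at a corner of the feasible region — with two constraints it uses at most two foods.
whole-barley bread only: max(5.6/1.7, 50/5) = 10 servings → $3.00.
Greek yogurt only: max(5.6/0.2, 50/15) = 28 servings → $43.40.
banana only: max(5.6/0.3, 50/2) = 25 servings → $7.50.
whole-barley bread + Greek yogurt with both tight: 3.02 servings and 2.327 servings → $4.51.
whole-barley bread + banana with both targets exact would need a negative amount; discard.
Greek yogurt + banana with both tight: 0.9268 servings and 18.05 servings → $6.85.
The minimum over all feasible corners is $3.00.

$3.00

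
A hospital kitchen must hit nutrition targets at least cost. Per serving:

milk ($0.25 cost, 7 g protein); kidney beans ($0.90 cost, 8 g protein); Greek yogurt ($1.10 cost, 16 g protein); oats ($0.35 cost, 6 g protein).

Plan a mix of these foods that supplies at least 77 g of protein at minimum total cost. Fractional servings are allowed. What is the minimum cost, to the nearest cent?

Cost per g of protein: milk $0.0357, oats $0.0583, Greek yogurt $0.0688, kidney beans $0.1125.
With no serving limits, use only milk: 77 g / 7 g = 11 servings × $0.25 = $2.75.

$2.75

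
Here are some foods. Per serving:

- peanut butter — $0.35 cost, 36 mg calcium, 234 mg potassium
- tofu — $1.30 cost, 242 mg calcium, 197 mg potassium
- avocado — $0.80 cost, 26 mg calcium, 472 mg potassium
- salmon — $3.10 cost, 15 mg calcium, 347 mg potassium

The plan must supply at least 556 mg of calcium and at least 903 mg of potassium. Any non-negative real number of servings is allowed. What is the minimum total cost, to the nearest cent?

$3.33

Minimising a linear cost over {calcium ≥ 556, potassium ≥ 903, servings ≥ 0} — the optimum is at a vertex, using one or two foods.
peanut butter only: max(556/36, 903/234) = 15.44 servings → $5.41.
tofu only: max(556/242, 903/197) = 4.584 servings → $5.96.
avocado only: max(556/26, 903/472) = 21.38 servings → $17.11.
salmon only: max(556/15, 903/347) = 37.07 servings → $114.91.
peanut butter + tofu with both tight: 2.2 servings and 1.97 servings → $3.33.
peanut butter + avocado: the both-tight solution has a negative serving — not a feasible corner.
peanut butter + salmon: the both-tight solution has a negative serving — not a feasible corner.
tofu + avocado with both tight: 2.19 servings and 0.999 servings → $3.65.
tofu + salmon with both tight: 2.214 servings and 1.345 servings → $7.05.
avocado + salmon with both targets exact would need a negative amount; discard.
The minimum over all feasible corners is $3.33.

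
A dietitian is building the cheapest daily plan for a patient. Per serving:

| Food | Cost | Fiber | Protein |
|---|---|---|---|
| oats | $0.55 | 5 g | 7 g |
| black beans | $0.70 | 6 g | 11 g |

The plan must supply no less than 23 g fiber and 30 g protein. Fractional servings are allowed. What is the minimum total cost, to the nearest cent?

$2.53

Compare the cost at each extreme point of the feasible region.
oats only: max(23/5, 30/7) = 4.6 servings → $2.53.
black beans only: max(23/6, 30/11) = 3.833 servings → $2.68.
oats + black beans: the both-tight solution has a negative serving — not a feasible corner.
So the least-cost plan costs $2.53.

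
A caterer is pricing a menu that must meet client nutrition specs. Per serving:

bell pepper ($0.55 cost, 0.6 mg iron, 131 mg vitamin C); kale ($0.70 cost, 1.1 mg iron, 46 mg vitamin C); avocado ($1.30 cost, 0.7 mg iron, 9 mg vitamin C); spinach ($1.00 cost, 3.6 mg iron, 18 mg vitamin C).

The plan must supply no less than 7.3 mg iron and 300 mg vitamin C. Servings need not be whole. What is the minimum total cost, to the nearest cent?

The cheapest plan sits at a corner of the feasible region — with two constraints it uses at most two foods.
bell pepper only: max(7.3/0.6, 300/131) = 12.17 servings → $6.69.
kale only: max(7.3/1.1, 300/46) = 6.636 servings → $4.65.
avocado only: max(7.3/0.7, 300/9) = 33.33 servings → $43.33.
spinach only: max(7.3/3.6, 300/18) = 16.67 servings → $16.67.
bell pepper + kale with both targets exact would need a negative amount; discard.
bell pepper + avocado with both tight: 1.672 servings and 8.995 servings → $12.61.
bell pepper + spinach with both tight: 2.059 servings and 1.685 servings → $2.82.
kale + avocado with both tight: 6.471 servings and 0.2601 servings → $4.87.
kale + spinach with both tight: 6.506 servings and 0.03978 servings → $4.59.
avocado + spinach: the both-tight solution has a negative serving — not a feasible corner.
The minimum over all feasible corners is $2.82.

$2.82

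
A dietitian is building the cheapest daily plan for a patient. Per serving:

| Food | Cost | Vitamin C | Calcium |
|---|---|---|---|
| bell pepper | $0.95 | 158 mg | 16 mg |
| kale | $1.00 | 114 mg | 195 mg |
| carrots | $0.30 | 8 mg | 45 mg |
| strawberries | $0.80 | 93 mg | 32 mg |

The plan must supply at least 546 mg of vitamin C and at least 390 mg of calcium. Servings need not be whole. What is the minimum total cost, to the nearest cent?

Minimising a linear cost over {vitamin C ≥ 546, calcium ≥ 390, servings ≥ 0} — the optimum is at a vertex, using one or two foods.
bell pepper only: max(546/158, 390/16) = 24.38 servings → $23.16.
kale only: max(546/114, 390/195) = 4.789 servings → $4.79.
carrots only: max(546/8, 390/45) = 68.25 servings → $20.48.
strawberries only: max(546/93, 390/32) = 12.19 servings → $9.75.
bell pepper + kale with both tight: 2.139 servings and 1.824 servings → $3.86.
bell pepper + carrots with both tight: 3.072 servings and 7.574 servings → $5.19.
bell pepper + strawberries: the both-tight solution has a negative serving — not a feasible corner.
kale + carrots with both targets exact would need a negative amount; discard.
kale + strawberries with both tight: 1.298 servings and 4.28 servings → $4.72.
carrots + strawberries with both tight: 4.784 servings and 5.459 servings → $5.80.
Cheapest feasible corner: $3.86.

$3.86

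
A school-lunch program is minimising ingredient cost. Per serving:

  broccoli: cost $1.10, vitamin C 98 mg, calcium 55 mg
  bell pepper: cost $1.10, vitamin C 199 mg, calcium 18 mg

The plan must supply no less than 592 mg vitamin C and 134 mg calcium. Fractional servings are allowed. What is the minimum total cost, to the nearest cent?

broccoli only: max(592/98, 134/55) = 6.041 servings → $6.64.
bell pepper only: max(592/199, 134/18) = 7.444 servings → $8.19.
broccoli + bell pepper with both tight: 1.744 servings and 2.116 servings → $4.25.
The minimum over all feasible corners is $4.25.

$4.25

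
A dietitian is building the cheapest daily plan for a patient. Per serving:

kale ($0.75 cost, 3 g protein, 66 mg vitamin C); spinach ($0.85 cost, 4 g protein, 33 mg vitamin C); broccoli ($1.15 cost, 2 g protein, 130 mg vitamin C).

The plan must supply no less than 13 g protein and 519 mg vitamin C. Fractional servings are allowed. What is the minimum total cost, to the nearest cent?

Check every corner: each single food scaled to meet both minima, and each pair solved so both constraints bind.
kale only: max(13/3, 519/66) = 7.864 servings → $5.90.
spinach only: max(13/4, 519/33) = 15.73 servings → $13.37.
broccoli only: max(13/2, 519/130) = 6.5 servings → $7.47.
kale + spinach with both targets exact would need a negative amount; discard.
kale + broccoli with both tight: 2.527 servings and 2.709 servings → $5.01.
spinach + broccoli with both tight: 1.436 servings and 3.628 servings → $5.39.
So the least-cost plan costs $5.01.

$5.01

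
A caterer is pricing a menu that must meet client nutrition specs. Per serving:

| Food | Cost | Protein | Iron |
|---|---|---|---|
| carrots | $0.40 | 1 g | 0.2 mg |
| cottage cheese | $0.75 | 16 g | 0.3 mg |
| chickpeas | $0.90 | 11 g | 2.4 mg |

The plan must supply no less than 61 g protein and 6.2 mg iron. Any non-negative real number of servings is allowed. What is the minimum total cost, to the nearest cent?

$3.75

For a min-cost LP with two ≥-constraints, a basic feasible solution has at most two positive variables.
carrots only: max(61/1, 6.2/0.2) = 61 servings → $24.40.
cottage cheese only: max(61/16, 6.2/0.3) = 20.67 servings → $15.50.
chickpeas only: max(61/11, 6.2/2.4) = 5.545 servings → $4.99.
carrots + cottage cheese with both tight: 27.9 servings and 2.069 servings → $12.71.
carrots + chickpeas with both targets exact would need a negative amount; discard.
cottage cheese + chickpeas with both tight: 2.228 servings and 2.305 servings → $3.75.
The minimum over all feasible corners is $3.75.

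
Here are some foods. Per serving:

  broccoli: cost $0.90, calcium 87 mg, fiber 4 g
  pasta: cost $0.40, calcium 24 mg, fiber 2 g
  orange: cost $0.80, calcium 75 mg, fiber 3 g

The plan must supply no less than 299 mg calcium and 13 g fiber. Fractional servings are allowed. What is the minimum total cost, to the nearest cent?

An LP optimum is at a vertex; with two nutrient constraints at most two foods are used. Check each candidate.
broccoli only: max(299/87, 13/4) = 3.437 servings → $3.09.
pasta only: max(299/24, 13/2) = 12.46 servings → $4.98.
orange only: max(299/75, 13/3) = 4.333 servings → $3.47.
broccoli + pasta with both targets exact would need a negative amount; discard.
broccoli + orange with both tight: 2 servings and 1.667 servings → $3.13.
pasta + orange with both tight: 1 serving and 3.667 servings → $3.33.
So the least-cost plan costs $3.09.

$3.09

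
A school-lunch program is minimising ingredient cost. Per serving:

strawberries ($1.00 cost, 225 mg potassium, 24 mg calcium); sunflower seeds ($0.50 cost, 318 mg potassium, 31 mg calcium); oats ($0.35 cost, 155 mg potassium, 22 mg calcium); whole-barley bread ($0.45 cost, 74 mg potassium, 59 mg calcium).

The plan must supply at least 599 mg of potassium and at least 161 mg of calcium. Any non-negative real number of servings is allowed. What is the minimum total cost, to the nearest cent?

A basic optimal solution has at most two foods positive. Try each food alone and each pair with both targets met exactly.
strawberries only: max(599/225, 161/24) = 6.708 servings → $6.71.
sunflower seeds only: max(599/318, 161/31) = 5.194 servings → $2.60.
oats only: max(599/155, 161/22) = 7.318 servings → $2.56.
whole-barley bread only: max(599/74, 161/59) = 8.095 servings → $3.64.
strawberries + sunflower seeds: the both-tight solution has a negative serving — not a feasible corner.
strawberries + oats with both targets exact would need a negative amount; discard.
strawberries + whole-barley bread with both tight: 2.037 servings and 1.9 servings → $2.89.
sunflower seeds + oats: intersection lies outside the first quadrant.
sunflower seeds + whole-barley bread with both tight: 1.423 servings and 1.981 servings → $1.60.
oats + whole-barley bread with both tight: 3.117 servings and 1.567 servings → $1.80.
Cheapest feasible corner: $1.60.

$1.60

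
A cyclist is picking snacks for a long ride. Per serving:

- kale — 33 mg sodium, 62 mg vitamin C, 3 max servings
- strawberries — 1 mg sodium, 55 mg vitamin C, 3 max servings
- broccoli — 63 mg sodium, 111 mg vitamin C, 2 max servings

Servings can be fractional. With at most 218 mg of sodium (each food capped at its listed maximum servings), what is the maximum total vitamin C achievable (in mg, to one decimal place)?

555.4 mg

Vitamin C per mg sodium: strawberries 55, kale 1.879, broccoli 1.762.
Take 3 servings of strawberries: uses 3 mg sodium, +165.0 mg vitamin C (running total 165.0 mg).
Take 3 servings of kale: uses 99 mg sodium, +186.0 mg vitamin C (running total 351.0 mg).
Take 1.841 servings of broccoli: uses 116 mg sodium, +204.4 mg vitamin C (running total 555.4 mg).
Greedy by best ratio exhausts the sodium allowance optimally: 555.4 mg.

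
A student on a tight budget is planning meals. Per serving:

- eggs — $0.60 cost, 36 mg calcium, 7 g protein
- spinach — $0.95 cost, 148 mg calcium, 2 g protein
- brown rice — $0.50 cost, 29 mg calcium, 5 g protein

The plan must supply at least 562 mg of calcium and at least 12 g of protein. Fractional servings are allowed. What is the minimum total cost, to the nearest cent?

$3.86

Two binding constraints pin down two serving amounts, so the optimal mix uses at most two foods. The candidates are each food alone (scaled to the tighter of calcium/protein) and each pair with both constraints tight.
eggs only: max(562/36, 12/7) = 15.61 servings → $9.37.
spinach only: max(562/148, 12/2) = 6 servings → $5.70.
brown rice only: max(562/29, 12/5) = 19.38 servings → $9.69.
eggs + spinach with both tight: 0.6763 servings and 3.633 servings → $3.86.
eggs + brown rice with both targets exact would need a negative amount; discard.
spinach + brown rice with both tight: 3.61 servings and 0.956 servings → $3.91.
So the least-cost plan costs $3.86.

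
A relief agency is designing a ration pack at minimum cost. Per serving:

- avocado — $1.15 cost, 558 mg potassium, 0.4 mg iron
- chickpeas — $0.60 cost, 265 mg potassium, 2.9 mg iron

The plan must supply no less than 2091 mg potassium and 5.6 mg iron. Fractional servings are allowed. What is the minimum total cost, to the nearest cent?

$4.39

Compare the cost at each extreme point of the feasible region.
avocado only: max(2091/558, 5.6/0.4) = 14 servings → $16.10.
chickpeas only: max(2091/265, 5.6/2.9) = 7.891 servings → $4.73.
avocado + chickpeas with both tight: 3.029 servings and 1.513 servings → $4.39.
The minimum over all feasible corners is $4.39.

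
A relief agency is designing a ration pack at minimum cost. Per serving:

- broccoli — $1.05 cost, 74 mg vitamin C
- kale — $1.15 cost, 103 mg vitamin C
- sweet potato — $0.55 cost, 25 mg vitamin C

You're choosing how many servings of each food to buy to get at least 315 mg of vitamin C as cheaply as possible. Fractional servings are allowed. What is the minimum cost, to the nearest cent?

Cost per mg of vitamin C: kale $0.0112, broccoli $0.0142, sweet potato $0.0220.
With no serving limits, use only kale: 315 mg / 103 mg = 3.058 servings × $1.15 = $3.52.

$3.52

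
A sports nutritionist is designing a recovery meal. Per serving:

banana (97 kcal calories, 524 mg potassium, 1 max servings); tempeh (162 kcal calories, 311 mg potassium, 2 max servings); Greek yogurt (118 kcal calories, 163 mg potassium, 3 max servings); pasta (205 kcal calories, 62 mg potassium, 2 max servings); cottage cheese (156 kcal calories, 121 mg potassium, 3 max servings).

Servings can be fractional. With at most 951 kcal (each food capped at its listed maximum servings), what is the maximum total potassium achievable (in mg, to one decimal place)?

1771.5 mg

Potassium per kcal: banana 5.402, tempeh 1.92, Greek yogurt 1.381, cottage cheese 0.7756, pasta 0.3024.
Take 1 serving of banana: uses 97 kcal, +524.0 mg potassium (running total 524.0 mg).
Take 2 servings of tempeh: uses 324 kcal, +622.0 mg potassium (running total 1146.0 mg).
Take 3 servings of Greek yogurt: uses 354 kcal, +489.0 mg potassium (running total 1635.0 mg).
Take 1.128 servings of cottage cheese: uses 176 kcal, +136.5 mg potassium (running total 1771.5 mg).
Greedy by best ratio exhausts the calories allowance optimally: 1771.5 mg.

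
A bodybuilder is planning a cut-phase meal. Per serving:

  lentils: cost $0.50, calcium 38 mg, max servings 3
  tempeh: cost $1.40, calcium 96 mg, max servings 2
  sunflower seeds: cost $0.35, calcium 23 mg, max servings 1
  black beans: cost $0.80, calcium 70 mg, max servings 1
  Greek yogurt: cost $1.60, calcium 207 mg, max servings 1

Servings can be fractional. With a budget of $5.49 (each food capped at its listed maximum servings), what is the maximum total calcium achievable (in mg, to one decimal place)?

500.0 mg

Calcium per dollar: Greek yogurt 129.4, black beans 87.5, lentils 76, tempeh 68.57, sunflower seeds 65.71.
Take 1 serving of Greek yogurt: spends $1.60, +207.0 mg calcium (running total 207.0 mg).
Take 1 serving of black beans: spends $0.80, +70.0 mg calcium (running total 277.0 mg).
Take 3 servings of lentils: spends $1.50, +114.0 mg calcium (running total 391.0 mg).
Take 1.136 servings of tempeh: spends $1.59, +109.0 mg calcium (running total 500.0 mg).
Greedy by best ratio exhausts the cost allowance optimally: 500.0 mg.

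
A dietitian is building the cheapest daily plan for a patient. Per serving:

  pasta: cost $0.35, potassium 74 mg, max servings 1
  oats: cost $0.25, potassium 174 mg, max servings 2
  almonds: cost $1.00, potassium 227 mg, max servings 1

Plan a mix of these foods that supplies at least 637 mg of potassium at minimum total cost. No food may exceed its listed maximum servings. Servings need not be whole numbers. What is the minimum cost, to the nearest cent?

$1.79

Cost per mg of potassium: oats $0.0014, almonds $0.0044, pasta $0.0047.
Take 2 servings of oats: +348.0 mg potassium for $0.50 (total $0.50, still need 289.0 mg).
Take 1 serving of almonds: +227.0 mg potassium for $1.00 (total $1.50, still need 62.0 mg).
Take 0.8378 servings of pasta: +62.0 mg potassium for $0.29 (total $1.79, still need 0.0 mg).
Greedy by cheapest-per-mg is optimal for a single linear constraint, so the minimum cost is $1.79.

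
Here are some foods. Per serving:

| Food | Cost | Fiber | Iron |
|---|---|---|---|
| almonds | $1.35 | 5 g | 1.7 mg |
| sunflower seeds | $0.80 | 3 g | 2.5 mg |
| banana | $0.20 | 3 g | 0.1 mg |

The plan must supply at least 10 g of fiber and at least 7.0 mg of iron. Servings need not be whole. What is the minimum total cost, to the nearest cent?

$2.33

almonds only: max(10/5, 7.0/1.7) = 4.118 servings → $5.56.
sunflower seeds only: max(10/3, 7.0/2.5) = 3.333 servings → $2.67.
banana only: max(10/3, 7.0/0.1) = 70 servings → $14.00.
almonds + sunflower seeds with both tight: 0.5405 servings and 2.432 servings → $2.68.
almonds + banana: intersection lies outside the first quadrant.
sunflower seeds + banana with both tight: 2.778 servings and 0.5556 servings → $2.33.
So the least-cost plan costs $2.33.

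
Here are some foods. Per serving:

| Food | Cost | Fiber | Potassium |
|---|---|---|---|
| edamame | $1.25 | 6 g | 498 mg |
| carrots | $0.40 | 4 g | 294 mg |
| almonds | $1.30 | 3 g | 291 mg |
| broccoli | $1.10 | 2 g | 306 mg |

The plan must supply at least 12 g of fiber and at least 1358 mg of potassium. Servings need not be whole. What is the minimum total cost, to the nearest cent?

$1.85

This is a tiny linear program; its minimum lies at a vertex of the feasible set. List the vertices and price them.
edamame only: max(12/6, 1358/498) = 2.727 servings → $3.41.
carrots only: max(12/4, 1358/294) = 4.619 servings → $1.85.
almonds only: max(12/3, 1358/291) = 4.667 servings → $6.07.
broccoli only: max(12/2, 1358/306) = 6 servings → $6.60.
edamame + carrots: the both-tight solution has a negative serving — not a feasible corner.
edamame + almonds: the both-tight solution has a negative serving — not a feasible corner.
edamame + broccoli with both tight: 1.138 servings and 2.586 servings → $4.27.
carrots + almonds: intersection lies outside the first quadrant.
carrots + broccoli with both tight: 1.503 servings and 2.994 servings → $3.89.
almonds + broccoli with both tight: 2.845 servings and 1.732 servings → $5.60.
Cheapest feasible corner: $1.85.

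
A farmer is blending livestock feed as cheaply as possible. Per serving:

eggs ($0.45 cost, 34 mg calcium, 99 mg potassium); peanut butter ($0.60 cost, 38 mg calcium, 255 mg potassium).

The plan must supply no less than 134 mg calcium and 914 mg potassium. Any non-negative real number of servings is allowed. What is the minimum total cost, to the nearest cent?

eggs only: max(134/34, 914/99) = 9.232 servings → $4.15.
peanut butter only: max(134/38, 914/255) = 3.584 servings → $2.15.
eggs + peanut butter with both targets exact would need a negative amount; discard.
The minimum over all feasible corners is $2.15.

$2.15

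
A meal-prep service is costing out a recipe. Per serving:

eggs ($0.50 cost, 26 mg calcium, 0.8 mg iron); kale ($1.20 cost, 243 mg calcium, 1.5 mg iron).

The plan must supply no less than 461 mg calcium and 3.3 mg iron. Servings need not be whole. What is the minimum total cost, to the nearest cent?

An LP optimum is at a vertex; with two nutrient constraints at most two foods are used. Check each candidate.
eggs only: max(461/26, 3.3/0.8) = 17.73 servings → $8.87.
kale only: max(461/243, 3.3/1.5) = 2.2 servings → $2.64.
eggs + kale with both tight: 0.7104 servings and 1.821 servings → $2.54.
So the least-cost plan costs $2.54.

$2.54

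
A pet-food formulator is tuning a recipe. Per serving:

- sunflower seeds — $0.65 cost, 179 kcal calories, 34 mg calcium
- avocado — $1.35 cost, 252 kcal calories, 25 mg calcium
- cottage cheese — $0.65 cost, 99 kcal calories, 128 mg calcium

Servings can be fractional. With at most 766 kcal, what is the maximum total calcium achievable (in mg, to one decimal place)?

Calcium per kcal: cottage cheese 1.293, sunflower seeds 0.1899, avocado 0.09921.
With no serving limits, spend the whole calories allowance on cottage cheese: 766 kcal / 99 kcal × 128 mg = 990.4 mg.

990.4 mg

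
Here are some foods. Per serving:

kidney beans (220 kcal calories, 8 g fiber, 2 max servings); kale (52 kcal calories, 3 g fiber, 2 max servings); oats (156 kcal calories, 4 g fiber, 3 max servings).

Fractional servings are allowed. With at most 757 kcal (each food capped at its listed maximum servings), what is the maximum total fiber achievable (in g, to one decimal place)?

27.5 g

Fiber per kcal: kale 0.05769, kidney beans 0.03636, oats 0.02564.
Take 2 servings of kale: uses 104 kcal, +6.0 g fiber (running total 6.0 g).
Take 2 servings of kidney beans: uses 440 kcal, +16.0 g fiber (running total 22.0 g).
Take 1.365 servings of oats: uses 213 kcal, +5.5 g fiber (running total 27.5 g).
Greedy by best ratio exhausts the calories allowance optimally: 27.5 g.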